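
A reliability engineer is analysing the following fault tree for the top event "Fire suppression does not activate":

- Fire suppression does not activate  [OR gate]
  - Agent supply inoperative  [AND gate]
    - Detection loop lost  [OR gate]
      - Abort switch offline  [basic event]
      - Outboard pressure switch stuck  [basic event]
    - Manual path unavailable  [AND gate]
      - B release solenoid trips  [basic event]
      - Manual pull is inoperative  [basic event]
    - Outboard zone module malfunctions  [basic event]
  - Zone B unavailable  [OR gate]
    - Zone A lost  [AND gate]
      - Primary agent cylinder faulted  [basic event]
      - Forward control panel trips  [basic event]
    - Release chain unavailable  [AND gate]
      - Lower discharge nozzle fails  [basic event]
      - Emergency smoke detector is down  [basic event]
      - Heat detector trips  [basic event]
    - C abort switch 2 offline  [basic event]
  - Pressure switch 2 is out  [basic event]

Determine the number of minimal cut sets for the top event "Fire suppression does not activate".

6

Detection loop lost [OR]: union of children's cut sets → 2 cut set(s).
Manual path unavailable [AND]: one cut set from each child combined → 1 × 1 = 1 cut set(s).
Agent supply inoperative [AND]: one cut set from each child combined → 2 × 1 × 1 = 2 cut set(s).
Zone A lost [AND]: one cut set from each child combined → 1 × 1 = 1 cut set(s).
Release chain unavailable [AND]: one cut set from each child combined → 1 × 1 × 1 = 1 cut set(s).
Zone B unavailable [OR]: union of children's cut sets → 3 cut set(s).
Fire suppression does not activate [OR]: union of children's cut sets → 6 cut set(s).
Minimal cut sets: {Abort switch offline, B release solenoid trips, Manual pull is inoperative, Outboard zone module malfunctions}; {B release solenoid trips, Manual pull is inoperative, Outboard pressure switch stuck, Outboard zone module malfunctions}; {Forward control panel trips, Primary agent cylinder faulted}; {Emergency smoke detector is down, Heat detector trips, Lower discharge nozzle fails}; {C abort switch 2 offline}; {Pressure switch 2 is out}.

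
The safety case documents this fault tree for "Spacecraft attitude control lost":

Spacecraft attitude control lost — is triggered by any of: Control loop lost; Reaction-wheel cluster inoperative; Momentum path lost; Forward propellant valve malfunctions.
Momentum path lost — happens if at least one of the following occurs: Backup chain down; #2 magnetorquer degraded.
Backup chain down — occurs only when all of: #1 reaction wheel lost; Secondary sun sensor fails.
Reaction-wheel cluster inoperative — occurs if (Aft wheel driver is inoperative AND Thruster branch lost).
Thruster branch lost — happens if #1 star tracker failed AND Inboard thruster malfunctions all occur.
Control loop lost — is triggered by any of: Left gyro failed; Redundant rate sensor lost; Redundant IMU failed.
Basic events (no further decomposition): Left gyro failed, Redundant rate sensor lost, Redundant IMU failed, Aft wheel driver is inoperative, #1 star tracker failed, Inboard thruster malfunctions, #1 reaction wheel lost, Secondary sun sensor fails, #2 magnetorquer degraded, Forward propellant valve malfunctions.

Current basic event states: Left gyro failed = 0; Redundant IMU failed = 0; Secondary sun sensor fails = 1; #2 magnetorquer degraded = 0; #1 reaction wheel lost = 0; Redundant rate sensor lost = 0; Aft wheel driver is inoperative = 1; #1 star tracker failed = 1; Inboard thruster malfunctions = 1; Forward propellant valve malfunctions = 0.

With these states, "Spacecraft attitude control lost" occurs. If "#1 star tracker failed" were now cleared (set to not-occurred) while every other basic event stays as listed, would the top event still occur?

Counterfactual: set "#1 star tracker failed" to not occurred.
Control loop lost [OR]: Left gyro failed=not, Redundant rate sensor lost=not, Redundant IMU failed=not → no input occurs → does not occur.
Thruster branch lost [AND]: #1 star tracker failed=not, Inboard thruster malfunctions=occurs → not all inputs occur → does not occur.
Reaction-wheel cluster inoperative [AND]: Aft wheel driver is inoperative=occurs, Thruster branch lost=not → not all inputs occur → does not occur.
Backup chain down [AND]: #1 reaction wheel lost=not, Secondary sun sensor fails=occurs → not all inputs occur → does not occur.
Momentum path lost [OR]: Backup chain down=not, #2 magnetorquer degraded=not → no input occurs → does not occur.
Spacecraft attitude control lost [OR]: Control loop lost=not, Reaction-wheel cluster inoperative=not, Momentum path lost=not, Forward propellant valve malfunctions=not → no input occurs → does not occur.

No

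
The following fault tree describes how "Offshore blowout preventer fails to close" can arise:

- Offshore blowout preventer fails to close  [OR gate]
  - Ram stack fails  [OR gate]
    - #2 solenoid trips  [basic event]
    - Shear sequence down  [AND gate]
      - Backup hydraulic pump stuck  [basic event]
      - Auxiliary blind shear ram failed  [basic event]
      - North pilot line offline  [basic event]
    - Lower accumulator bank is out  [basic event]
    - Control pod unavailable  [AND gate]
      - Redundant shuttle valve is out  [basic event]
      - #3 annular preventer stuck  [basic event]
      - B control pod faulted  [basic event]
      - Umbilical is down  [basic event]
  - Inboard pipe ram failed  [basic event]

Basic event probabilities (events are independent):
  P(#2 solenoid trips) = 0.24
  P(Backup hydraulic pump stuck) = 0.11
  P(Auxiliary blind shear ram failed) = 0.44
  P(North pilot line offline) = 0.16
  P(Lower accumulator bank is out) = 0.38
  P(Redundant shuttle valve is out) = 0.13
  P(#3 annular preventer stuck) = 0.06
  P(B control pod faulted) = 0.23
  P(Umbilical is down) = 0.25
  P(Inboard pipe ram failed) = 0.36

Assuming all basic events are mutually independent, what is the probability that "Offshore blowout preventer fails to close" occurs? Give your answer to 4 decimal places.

P(Shear sequence down) [AND] = 0.11 × 0.44 × 0.16 = 0.007744
P(Control pod unavailable) [AND] = 0.13 × 0.06 × 0.23 × 0.25 = 0.000449
P(Ram stack fails) [OR] = 1 − (1−0.24) × (1−0.007744) × (1−0.38) × (1−0.000449) = 0.532659
P(Offshore blowout preventer fails to close) [OR] = 1 − (1−0.532659) × (1−0.36) = 0.700902
Rounded to 4 decimal places: P(Offshore blowout preventer fails to close) ≈ 0.7009.

0.7009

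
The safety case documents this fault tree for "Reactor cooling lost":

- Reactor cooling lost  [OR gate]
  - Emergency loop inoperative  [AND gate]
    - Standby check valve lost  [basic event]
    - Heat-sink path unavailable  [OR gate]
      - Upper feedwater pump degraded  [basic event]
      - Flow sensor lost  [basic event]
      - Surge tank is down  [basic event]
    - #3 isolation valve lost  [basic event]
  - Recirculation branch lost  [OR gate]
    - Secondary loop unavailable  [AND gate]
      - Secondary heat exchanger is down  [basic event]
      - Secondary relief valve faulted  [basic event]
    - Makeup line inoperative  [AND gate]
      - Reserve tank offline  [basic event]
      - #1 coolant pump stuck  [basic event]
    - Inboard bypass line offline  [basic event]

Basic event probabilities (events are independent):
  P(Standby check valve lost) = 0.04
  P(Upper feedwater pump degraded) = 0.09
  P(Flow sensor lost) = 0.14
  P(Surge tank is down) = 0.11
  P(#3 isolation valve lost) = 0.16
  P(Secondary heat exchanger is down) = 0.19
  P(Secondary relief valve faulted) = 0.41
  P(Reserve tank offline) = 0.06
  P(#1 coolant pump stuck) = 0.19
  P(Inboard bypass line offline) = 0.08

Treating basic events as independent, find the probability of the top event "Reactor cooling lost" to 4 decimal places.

0.1630

P(Heat-sink path unavailable) [OR] = 1 − (1−0.09) × (1−0.14) × (1−0.11) = 0.303486
P(Emergency loop inoperative) [AND] = 0.04 × 0.303486 × 0.16 = 0.001942
P(Secondary loop unavailable) [AND] = 0.19 × 0.41 = 0.077900
P(Makeup line inoperative) [AND] = 0.06 × 0.19 = 0.011400
P(Recirculation branch lost) [OR] = 1 − (1−0.077900) × (1−0.011400) × (1−0.08) = 0.161339
P(Reactor cooling lost) [OR] = 1 − (1−0.001942) × (1−0.161339) = 0.162968
Rounded to 4 decimal places: P(Reactor cooling lost) ≈ 0.1630.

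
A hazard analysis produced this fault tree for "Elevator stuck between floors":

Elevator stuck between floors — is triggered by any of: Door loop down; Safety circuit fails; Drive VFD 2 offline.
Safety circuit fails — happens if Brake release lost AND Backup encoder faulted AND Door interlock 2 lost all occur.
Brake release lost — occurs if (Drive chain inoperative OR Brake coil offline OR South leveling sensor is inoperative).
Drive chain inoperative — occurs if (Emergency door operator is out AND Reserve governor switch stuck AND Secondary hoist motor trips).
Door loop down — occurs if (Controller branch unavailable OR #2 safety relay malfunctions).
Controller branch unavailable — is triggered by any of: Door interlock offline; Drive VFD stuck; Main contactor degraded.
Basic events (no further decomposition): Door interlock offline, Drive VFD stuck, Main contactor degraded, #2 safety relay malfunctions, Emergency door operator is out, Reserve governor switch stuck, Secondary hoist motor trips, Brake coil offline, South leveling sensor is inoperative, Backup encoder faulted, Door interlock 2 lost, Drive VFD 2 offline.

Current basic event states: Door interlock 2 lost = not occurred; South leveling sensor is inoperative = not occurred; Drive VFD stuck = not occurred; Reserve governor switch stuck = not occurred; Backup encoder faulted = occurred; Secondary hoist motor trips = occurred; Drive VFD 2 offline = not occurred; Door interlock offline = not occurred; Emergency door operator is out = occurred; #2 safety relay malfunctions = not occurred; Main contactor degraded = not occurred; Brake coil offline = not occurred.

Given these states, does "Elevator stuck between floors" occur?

No

Controller branch unavailable [OR]: Door interlock offline=not, Drive VFD stuck=not, Main contactor degraded=not → no input occurs → does not occur.
Door loop down [OR]: Controller branch unavailable=not, #2 safety relay malfunctions=not → no input occurs → does not occur.
Drive chain inoperative [AND]: Emergency door operator is out=occurs, Reserve governor switch stuck=not, Secondary hoist motor trips=occurs → not all inputs occur → does not occur.
Brake release lost [OR]: Drive chain inoperative=not, Brake coil offline=not, South leveling sensor is inoperative=not → no input occurs → does not occur.
Safety circuit fails [AND]: Brake release lost=not, Backup encoder faulted=occurs, Door interlock 2 lost=not → not all inputs occur → does not occur.
Elevator stuck between floors [OR]: Door loop down=not, Safety circuit fails=not, Drive VFD 2 offline=not → no input occurs → does not occur.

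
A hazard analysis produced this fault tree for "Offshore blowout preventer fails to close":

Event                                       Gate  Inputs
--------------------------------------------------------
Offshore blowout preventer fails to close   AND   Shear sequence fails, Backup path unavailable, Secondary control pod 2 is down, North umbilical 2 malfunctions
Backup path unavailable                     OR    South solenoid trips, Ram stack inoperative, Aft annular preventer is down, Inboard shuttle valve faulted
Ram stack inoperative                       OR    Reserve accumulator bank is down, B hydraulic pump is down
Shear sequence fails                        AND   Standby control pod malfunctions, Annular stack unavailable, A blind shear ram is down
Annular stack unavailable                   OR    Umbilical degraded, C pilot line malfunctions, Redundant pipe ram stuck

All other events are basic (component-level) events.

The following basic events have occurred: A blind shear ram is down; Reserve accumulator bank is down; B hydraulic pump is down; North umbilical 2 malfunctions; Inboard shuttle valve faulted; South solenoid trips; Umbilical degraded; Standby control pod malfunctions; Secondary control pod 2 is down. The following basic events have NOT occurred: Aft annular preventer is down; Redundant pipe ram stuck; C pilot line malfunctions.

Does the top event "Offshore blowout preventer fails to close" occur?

Annular stack unavailable [OR]: Umbilical degraded=occurs, C pilot line malfunctions=not, Redundant pipe ram stuck=not → at least one input occurs → occurs.
Shear sequence fails [AND]: Standby control pod malfunctions=occurs, Annular stack unavailable=occurs, A blind shear ram is down=occurs → all inputs occur → occurs.
Ram stack inoperative [OR]: Reserve accumulator bank is down=occurs, B hydraulic pump is down=occurs → at least one input occurs → occurs.
Backup path unavailable [OR]: South solenoid trips=occurs, Ram stack inoperative=occurs, Aft annular preventer is down=not, Inboard shuttle valve faulted=occurs → at least one input occurs → occurs.
Offshore blowout preventer fails to close [AND]: Shear sequence fails=occurs, Backup path unavailable=occurs, Secondary control pod 2 is down=occurs, North umbilical 2 malfunctions=occurs → all inputs occur → occurs.

Yes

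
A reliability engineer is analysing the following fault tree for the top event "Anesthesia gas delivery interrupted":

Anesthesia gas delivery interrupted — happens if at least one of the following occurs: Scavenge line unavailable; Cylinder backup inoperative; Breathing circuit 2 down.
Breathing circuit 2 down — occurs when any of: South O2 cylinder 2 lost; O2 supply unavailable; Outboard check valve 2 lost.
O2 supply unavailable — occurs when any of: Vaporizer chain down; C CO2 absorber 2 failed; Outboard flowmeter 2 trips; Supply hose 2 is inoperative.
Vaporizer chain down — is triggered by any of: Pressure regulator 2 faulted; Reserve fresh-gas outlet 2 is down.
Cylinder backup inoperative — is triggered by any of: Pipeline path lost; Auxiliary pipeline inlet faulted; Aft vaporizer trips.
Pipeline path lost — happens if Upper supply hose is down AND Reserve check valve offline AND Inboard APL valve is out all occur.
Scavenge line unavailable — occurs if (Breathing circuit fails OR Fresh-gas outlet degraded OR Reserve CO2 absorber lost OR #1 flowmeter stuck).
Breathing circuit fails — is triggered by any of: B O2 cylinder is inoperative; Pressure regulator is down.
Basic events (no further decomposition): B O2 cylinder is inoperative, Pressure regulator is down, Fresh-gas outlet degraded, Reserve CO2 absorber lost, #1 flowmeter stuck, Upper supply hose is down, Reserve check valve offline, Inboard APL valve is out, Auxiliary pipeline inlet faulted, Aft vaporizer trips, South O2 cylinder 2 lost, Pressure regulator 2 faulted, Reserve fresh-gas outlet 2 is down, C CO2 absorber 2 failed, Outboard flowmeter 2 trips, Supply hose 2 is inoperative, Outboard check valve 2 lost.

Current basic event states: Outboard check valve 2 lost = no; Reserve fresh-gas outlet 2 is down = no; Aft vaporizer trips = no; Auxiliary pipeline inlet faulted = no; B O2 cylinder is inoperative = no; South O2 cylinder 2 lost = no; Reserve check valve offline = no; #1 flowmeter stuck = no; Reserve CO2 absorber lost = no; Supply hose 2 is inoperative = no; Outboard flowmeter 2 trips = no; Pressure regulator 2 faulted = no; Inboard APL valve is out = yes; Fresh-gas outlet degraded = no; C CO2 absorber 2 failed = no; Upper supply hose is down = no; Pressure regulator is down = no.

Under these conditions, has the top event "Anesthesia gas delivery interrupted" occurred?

Breathing circuit fails [OR]: B O2 cylinder is inoperative=not, Pressure regulator is down=not → no input occurs → does not occur.
Scavenge line unavailable [OR]: Breathing circuit fails=not, Fresh-gas outlet degraded=not, Reserve CO2 absorber lost=not, #1 flowmeter stuck=not → no input occurs → does not occur.
Pipeline path lost [AND]: Upper supply hose is down=not, Reserve check valve offline=not, Inboard APL valve is out=occurs → not all inputs occur → does not occur.
Cylinder backup inoperative [OR]: Pipeline path lost=not, Auxiliary pipeline inlet faulted=not, Aft vaporizer trips=not → no input occurs → does not occur.
Vaporizer chain down [OR]: Pressure regulator 2 faulted=not, Reserve fresh-gas outlet 2 is down=not → no input occurs → does not occur.
O2 supply unavailable [OR]: Vaporizer chain down=not, C CO2 absorber 2 failed=not, Outboard flowmeter 2 trips=not, Supply hose 2 is inoperative=not → no input occurs → does not occur.
Breathing circuit 2 down [OR]: South O2 cylinder 2 lost=not, O2 supply unavailable=not, Outboard check valve 2 lost=not → no input occurs → does not occur.
Anesthesia gas delivery interrupted [OR]: Scavenge line unavailable=not, Cylinder backup inoperative=not, Breathing circuit 2 down=not → no input occurs → does not occur.

No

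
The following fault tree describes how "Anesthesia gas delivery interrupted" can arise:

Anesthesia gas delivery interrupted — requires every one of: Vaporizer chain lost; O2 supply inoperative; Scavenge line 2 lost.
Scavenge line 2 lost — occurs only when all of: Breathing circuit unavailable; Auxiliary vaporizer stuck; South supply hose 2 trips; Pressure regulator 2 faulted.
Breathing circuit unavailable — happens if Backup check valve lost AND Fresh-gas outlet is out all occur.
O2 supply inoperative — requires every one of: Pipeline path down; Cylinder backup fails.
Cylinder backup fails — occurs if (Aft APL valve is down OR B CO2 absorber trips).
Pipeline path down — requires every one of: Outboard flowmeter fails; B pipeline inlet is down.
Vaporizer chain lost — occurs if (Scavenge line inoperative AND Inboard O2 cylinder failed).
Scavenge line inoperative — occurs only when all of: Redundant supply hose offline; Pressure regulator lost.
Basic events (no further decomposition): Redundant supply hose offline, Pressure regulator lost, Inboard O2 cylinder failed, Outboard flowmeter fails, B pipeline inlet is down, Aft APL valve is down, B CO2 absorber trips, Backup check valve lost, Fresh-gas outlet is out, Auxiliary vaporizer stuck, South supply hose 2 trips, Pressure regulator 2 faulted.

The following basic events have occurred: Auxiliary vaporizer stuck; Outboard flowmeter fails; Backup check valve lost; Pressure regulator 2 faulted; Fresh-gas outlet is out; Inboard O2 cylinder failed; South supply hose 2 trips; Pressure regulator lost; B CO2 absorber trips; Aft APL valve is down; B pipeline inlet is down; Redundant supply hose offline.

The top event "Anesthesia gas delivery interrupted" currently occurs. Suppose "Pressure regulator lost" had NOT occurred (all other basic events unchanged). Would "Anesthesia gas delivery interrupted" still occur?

No

Counterfactual: set "Pressure regulator lost" to not occurred.
Scavenge line inoperative [AND]: Redundant supply hose offline=occurs, Pressure regulator lost=not → not all inputs occur → does not occur.
Vaporizer chain lost [AND]: Scavenge line inoperative=not, Inboard O2 cylinder failed=occurs → not all inputs occur → does not occur.
Pipeline path down [AND]: Outboard flowmeter fails=occurs, B pipeline inlet is down=occurs → all inputs occur → occurs.
Cylinder backup fails [OR]: Aft APL valve is down=occurs, B CO2 absorber trips=occurs → at least one input occurs → occurs.
O2 supply inoperative [AND]: Pipeline path down=occurs, Cylinder backup fails=occurs → all inputs occur → occurs.
Breathing circuit unavailable [AND]: Backup check valve lost=occurs, Fresh-gas outlet is out=occurs → all inputs occur → occurs.
Scavenge line 2 lost [AND]: Breathing circuit unavailable=occurs, Auxiliary vaporizer stuck=occurs, South supply hose 2 trips=occurs, Pressure regulator 2 faulted=occurs → all inputs occur → occurs.
Anesthesia gas delivery interrupted [AND]: Vaporizer chain lost=not, O2 supply inoperative=occurs, Scavenge line 2 lost=occurs → not all inputs occur → does not occur.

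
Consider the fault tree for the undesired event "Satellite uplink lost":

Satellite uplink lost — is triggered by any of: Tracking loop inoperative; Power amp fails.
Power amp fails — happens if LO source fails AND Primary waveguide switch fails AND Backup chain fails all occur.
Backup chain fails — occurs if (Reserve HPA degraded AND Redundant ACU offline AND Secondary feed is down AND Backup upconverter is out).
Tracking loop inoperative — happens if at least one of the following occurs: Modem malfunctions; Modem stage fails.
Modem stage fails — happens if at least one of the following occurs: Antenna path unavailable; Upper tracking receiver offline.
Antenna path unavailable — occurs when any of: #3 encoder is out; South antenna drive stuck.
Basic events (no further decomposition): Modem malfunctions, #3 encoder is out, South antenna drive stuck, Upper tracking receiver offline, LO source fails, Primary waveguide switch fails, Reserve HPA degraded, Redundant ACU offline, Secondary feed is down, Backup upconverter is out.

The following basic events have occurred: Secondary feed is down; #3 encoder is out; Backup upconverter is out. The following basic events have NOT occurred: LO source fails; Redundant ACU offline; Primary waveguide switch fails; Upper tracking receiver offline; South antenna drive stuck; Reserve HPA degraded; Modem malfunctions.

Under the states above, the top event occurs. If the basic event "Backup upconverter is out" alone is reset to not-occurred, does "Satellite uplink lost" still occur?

Counterfactual: set "Backup upconverter is out" to not occurred.
Antenna path unavailable [OR]: #3 encoder is out=occurs, South antenna drive stuck=not → at least one input occurs → occurs.
Modem stage fails [OR]: Antenna path unavailable=occurs, Upper tracking receiver offline=not → at least one input occurs → occurs.
Tracking loop inoperative [OR]: Modem malfunctions=not, Modem stage fails=occurs → at least one input occurs → occurs.
Backup chain fails [AND]: Reserve HPA degraded=not, Redundant ACU offline=not, Secondary feed is down=occurs, Backup upconverter is out=not → not all inputs occur → does not occur.
Power amp fails [AND]: LO source fails=not, Primary waveguide switch fails=not, Backup chain fails=not → not all inputs occur → does not occur.
Satellite uplink lost [OR]: Tracking loop inoperative=occurs, Power amp fails=not → at least one input occurs → occurs.

Yes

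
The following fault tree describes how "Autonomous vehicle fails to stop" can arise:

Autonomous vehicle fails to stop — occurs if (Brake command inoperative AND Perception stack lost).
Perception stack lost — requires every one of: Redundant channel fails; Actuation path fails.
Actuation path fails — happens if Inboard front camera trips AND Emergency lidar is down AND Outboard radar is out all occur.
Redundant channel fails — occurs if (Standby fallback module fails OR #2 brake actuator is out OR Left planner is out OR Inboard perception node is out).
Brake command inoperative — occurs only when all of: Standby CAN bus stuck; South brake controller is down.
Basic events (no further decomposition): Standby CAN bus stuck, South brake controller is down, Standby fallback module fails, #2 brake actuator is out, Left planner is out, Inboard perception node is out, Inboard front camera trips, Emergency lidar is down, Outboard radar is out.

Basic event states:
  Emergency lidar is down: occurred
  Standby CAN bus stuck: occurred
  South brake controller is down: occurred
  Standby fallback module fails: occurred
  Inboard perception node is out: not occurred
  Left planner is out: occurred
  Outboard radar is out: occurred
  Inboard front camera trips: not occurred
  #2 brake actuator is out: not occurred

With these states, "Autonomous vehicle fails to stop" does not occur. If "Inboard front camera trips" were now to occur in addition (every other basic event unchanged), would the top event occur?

Yes

Counterfactual: set "Inboard front camera trips" to occurred.
Brake command inoperative [AND]: Standby CAN bus stuck=occurs, South brake controller is down=occurs → all inputs occur → occurs.
Redundant channel fails [OR]: Standby fallback module fails=occurs, #2 brake actuator is out=not, Left planner is out=occurs, Inboard perception node is out=not → at least one input occurs → occurs.
Actuation path fails [AND]: Inboard front camera trips=occurs, Emergency lidar is down=occurs, Outboard radar is out=occurs → all inputs occur → occurs.
Perception stack lost [AND]: Redundant channel fails=occurs, Actuation path fails=occurs → all inputs occur → occurs.
Autonomous vehicle fails to stop [AND]: Brake command inoperative=occurs, Perception stack lost=occurs → all inputs occur → occurs.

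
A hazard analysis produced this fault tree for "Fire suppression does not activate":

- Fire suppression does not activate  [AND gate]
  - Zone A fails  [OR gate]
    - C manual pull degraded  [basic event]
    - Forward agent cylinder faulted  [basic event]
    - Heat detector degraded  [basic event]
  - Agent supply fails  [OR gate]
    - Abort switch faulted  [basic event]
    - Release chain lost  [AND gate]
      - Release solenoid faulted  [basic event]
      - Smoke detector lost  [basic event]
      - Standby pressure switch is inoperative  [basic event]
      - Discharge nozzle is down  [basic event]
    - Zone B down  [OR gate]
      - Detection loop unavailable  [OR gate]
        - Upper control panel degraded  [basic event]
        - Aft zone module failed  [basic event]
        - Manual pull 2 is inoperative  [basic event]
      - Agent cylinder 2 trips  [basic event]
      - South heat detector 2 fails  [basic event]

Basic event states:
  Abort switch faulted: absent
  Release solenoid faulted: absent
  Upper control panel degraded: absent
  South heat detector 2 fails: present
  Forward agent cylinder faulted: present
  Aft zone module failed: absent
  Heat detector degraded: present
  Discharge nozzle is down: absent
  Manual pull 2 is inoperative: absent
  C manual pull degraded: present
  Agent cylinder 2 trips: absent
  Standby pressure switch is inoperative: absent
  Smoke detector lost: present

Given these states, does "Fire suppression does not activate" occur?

Zone A fails [OR]: C manual pull degraded=occurs, Forward agent cylinder faulted=occurs, Heat detector degraded=occurs → at least one input occurs → occurs.
Release chain lost [AND]: Release solenoid faulted=not, Smoke detector lost=occurs, Standby pressure switch is inoperative=not, Discharge nozzle is down=not → not all inputs occur → does not occur.
Detection loop unavailable [OR]: Upper control panel degraded=not, Aft zone module failed=not, Manual pull 2 is inoperative=not → no input occurs → does not occur.
Zone B down [OR]: Detection loop unavailable=not, Agent cylinder 2 trips=not, South heat detector 2 fails=occurs → at least one input occurs → occurs.
Agent supply fails [OR]: Abort switch faulted=not, Release chain lost=not, Zone B down=occurs → at least one input occurs → occurs.
Fire suppression does not activate [AND]: Zone A fails=occurs, Agent supply fails=occurs → all inputs occur → occurs.

Yes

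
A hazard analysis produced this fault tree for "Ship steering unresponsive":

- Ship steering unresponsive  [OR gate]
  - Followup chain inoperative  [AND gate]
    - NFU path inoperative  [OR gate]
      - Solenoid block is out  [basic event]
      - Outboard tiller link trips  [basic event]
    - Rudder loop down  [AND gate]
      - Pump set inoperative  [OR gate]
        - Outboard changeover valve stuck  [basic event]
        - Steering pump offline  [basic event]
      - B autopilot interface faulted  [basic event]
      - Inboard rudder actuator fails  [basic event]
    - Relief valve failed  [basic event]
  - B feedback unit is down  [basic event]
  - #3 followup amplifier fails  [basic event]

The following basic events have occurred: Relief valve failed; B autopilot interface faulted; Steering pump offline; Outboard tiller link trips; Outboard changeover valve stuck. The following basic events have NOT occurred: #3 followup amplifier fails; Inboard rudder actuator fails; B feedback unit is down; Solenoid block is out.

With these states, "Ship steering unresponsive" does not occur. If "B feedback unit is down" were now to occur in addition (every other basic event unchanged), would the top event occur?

Yes

Counterfactual: set "B feedback unit is down" to occurred.
NFU path inoperative [OR]: Solenoid block is out=not, Outboard tiller link trips=occurs → at least one input occurs → occurs.
Pump set inoperative [OR]: Outboard changeover valve stuck=occurs, Steering pump offline=occurs → at least one input occurs → occurs.
Rudder loop down [AND]: Pump set inoperative=occurs, B autopilot interface faulted=occurs, Inboard rudder actuator fails=not → not all inputs occur → does not occur.
Followup chain inoperative [AND]: NFU path inoperative=occurs, Rudder loop down=not, Relief valve failed=occurs → not all inputs occur → does not occur.
Ship steering unresponsive [OR]: Followup chain inoperative=not, B feedback unit is down=occurs, #3 followup amplifier fails=not → at least one input occurs → occurs.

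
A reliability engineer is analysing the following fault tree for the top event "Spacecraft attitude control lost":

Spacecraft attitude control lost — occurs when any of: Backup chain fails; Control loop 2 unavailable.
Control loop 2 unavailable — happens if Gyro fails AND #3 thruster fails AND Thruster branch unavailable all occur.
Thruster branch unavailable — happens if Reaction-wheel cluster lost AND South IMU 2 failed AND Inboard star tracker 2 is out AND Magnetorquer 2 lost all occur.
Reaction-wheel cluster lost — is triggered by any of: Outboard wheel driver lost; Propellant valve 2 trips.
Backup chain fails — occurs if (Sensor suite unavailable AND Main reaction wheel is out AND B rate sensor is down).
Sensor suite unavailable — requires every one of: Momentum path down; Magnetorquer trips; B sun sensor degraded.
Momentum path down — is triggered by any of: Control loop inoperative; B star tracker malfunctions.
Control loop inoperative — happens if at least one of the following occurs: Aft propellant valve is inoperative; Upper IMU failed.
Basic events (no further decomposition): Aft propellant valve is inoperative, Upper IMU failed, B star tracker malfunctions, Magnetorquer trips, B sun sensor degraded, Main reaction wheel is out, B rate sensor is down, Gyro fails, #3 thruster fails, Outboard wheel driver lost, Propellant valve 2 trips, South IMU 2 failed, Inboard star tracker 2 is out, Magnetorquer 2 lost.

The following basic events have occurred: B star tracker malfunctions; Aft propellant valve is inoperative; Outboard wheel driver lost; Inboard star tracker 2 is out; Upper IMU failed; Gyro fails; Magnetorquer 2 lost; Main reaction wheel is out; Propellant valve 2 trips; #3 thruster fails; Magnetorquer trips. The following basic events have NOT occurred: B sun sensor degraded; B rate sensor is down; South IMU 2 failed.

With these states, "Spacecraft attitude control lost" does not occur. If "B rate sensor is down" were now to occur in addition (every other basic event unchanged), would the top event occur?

No

Counterfactual: set "B rate sensor is down" to occurred.
Control loop inoperative [OR]: Aft propellant valve is inoperative=occurs, Upper IMU failed=occurs → at least one input occurs → occurs.
Momentum path down [OR]: Control loop inoperative=occurs, B star tracker malfunctions=occurs → at least one input occurs → occurs.
Sensor suite unavailable [AND]: Momentum path down=occurs, Magnetorquer trips=occurs, B sun sensor degraded=not → not all inputs occur → does not occur.
Backup chain fails [AND]: Sensor suite unavailable=not, Main reaction wheel is out=occurs, B rate sensor is down=occurs → not all inputs occur → does not occur.
Reaction-wheel cluster lost [OR]: Outboard wheel driver lost=occurs, Propellant valve 2 trips=occurs → at least one input occurs → occurs.
Thruster branch unavailable [AND]: Reaction-wheel cluster lost=occurs, South IMU 2 failed=not, Inboard star tracker 2 is out=occurs, Magnetorquer 2 lost=occurs → not all inputs occur → does not occur.
Control loop 2 unavailable [AND]: Gyro fails=occurs, #3 thruster fails=occurs, Thruster branch unavailable=not → not all inputs occur → does not occur.
Spacecraft attitude control lost [OR]: Backup chain fails=not, Control loop 2 unavailable=not → no input occurs → does not occur.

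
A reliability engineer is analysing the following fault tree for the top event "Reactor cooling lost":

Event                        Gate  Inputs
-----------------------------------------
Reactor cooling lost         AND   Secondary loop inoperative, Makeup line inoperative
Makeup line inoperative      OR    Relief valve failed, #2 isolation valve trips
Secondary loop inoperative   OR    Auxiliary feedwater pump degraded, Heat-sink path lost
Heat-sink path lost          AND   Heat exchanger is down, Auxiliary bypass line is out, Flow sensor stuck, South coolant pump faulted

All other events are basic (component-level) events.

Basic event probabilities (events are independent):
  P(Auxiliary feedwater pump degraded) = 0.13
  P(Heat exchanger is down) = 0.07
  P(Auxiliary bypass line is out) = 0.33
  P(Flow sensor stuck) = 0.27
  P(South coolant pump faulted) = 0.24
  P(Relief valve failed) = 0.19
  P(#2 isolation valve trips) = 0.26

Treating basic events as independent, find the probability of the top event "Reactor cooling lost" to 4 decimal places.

P(Heat-sink path lost) [AND] = 0.07 × 0.33 × 0.27 × 0.24 = 0.001497
P(Secondary loop inoperative) [OR] = 1 − (1−0.13) × (1−0.001497) = 0.131302
P(Makeup line inoperative) [OR] = 1 − (1−0.19) × (1−0.26) = 0.400600
P(Reactor cooling lost) [AND] = 0.131302 × 0.400600 = 0.052600
Rounded to 4 decimal places: P(Reactor cooling lost) ≈ 0.0526.

0.0526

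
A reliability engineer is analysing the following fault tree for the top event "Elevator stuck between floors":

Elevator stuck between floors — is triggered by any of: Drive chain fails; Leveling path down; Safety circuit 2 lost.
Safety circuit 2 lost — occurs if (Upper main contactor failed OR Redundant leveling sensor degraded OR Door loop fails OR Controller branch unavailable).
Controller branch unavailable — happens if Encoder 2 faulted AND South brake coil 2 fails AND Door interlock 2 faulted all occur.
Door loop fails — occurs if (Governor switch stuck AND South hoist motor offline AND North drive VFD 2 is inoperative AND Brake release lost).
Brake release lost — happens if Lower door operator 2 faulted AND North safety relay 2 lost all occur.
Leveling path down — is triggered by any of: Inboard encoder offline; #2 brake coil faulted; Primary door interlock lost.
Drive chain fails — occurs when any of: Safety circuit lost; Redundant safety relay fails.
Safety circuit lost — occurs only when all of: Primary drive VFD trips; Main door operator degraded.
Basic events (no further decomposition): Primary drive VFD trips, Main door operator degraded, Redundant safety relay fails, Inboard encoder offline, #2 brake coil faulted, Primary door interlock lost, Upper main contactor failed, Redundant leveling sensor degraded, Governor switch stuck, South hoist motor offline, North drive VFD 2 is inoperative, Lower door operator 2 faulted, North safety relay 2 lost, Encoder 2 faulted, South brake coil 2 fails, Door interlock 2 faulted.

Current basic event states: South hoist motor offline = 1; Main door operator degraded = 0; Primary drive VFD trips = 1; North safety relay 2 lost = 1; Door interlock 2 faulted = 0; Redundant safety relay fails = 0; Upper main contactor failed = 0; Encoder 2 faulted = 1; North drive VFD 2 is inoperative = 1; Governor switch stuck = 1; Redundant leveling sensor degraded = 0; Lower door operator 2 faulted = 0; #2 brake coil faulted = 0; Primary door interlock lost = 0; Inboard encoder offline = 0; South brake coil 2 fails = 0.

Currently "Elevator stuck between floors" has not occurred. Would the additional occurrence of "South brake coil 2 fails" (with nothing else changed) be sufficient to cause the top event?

Counterfactual: set "South brake coil 2 fails" to occurred.
Safety circuit lost [AND]: Primary drive VFD trips=occurs, Main door operator degraded=not → not all inputs occur → does not occur.
Drive chain fails [OR]: Safety circuit lost=not, Redundant safety relay fails=not → no input occurs → does not occur.
Leveling path down [OR]: Inboard encoder offline=not, #2 brake coil faulted=not, Primary door interlock lost=not → no input occurs → does not occur.
Brake release lost [AND]: Lower door operator 2 faulted=not, North safety relay 2 lost=occurs → not all inputs occur → does not occur.
Door loop fails [AND]: Governor switch stuck=occurs, South hoist motor offline=occurs, North drive VFD 2 is inoperative=occurs, Brake release lost=not → not all inputs occur → does not occur.
Controller branch unavailable [AND]: Encoder 2 faulted=occurs, South brake coil 2 fails=occurs, Door interlock 2 faulted=not → not all inputs occur → does not occur.
Safety circuit 2 lost [OR]: Upper main contactor failed=not, Redundant leveling sensor degraded=not, Door loop fails=not, Controller branch unavailable=not → no input occurs → does not occur.
Elevator stuck between floors [OR]: Drive chain fails=not, Leveling path down=not, Safety circuit 2 lost=not → no input occurs → does not occur.

No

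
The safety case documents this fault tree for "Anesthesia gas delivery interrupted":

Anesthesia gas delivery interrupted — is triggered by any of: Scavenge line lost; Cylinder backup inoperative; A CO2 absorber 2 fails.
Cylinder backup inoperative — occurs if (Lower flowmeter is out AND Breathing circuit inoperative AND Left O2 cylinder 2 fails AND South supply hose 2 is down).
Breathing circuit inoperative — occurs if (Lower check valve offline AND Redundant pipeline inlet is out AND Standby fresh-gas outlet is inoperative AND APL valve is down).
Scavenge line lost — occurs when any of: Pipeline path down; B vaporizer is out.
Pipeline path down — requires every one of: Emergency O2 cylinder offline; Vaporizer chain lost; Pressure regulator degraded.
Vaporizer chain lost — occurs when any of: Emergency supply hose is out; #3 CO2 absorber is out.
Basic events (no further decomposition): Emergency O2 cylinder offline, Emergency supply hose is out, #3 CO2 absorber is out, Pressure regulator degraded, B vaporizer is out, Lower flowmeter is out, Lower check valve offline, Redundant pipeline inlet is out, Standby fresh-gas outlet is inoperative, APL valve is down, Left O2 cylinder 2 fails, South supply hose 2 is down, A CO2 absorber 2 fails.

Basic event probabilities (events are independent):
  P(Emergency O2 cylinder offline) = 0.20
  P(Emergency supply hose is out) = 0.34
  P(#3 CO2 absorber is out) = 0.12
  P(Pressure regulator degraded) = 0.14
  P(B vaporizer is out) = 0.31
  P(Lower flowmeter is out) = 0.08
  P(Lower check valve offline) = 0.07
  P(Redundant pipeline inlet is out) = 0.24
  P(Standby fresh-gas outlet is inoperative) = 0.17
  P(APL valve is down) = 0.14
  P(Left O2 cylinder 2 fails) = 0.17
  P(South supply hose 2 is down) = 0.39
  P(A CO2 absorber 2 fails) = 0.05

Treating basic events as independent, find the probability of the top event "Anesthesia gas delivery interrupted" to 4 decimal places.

0.3522

P(Vaporizer chain lost) [OR] = 1 − (1−0.34) × (1−0.12) = 0.419200
P(Pipeline path down) [AND] = 0.20 × 0.419200 × 0.14 = 0.011738
P(Scavenge line lost) [OR] = 1 − (1−0.011738) × (1−0.31) = 0.318099
P(Breathing circuit inoperative) [AND] = 0.07 × 0.24 × 0.17 × 0.14 = 0.000400
P(Cylinder backup inoperative) [AND] = 0.08 × 0.000400 × 0.17 × 0.39 = 0.000002
P(Anesthesia gas delivery interrupted) [OR] = 1 − (1−0.318099) × (1−0.000002) × (1−0.05) = 0.352195
Rounded to 4 decimal places: P(Anesthesia gas delivery interrupted) ≈ 0.3522.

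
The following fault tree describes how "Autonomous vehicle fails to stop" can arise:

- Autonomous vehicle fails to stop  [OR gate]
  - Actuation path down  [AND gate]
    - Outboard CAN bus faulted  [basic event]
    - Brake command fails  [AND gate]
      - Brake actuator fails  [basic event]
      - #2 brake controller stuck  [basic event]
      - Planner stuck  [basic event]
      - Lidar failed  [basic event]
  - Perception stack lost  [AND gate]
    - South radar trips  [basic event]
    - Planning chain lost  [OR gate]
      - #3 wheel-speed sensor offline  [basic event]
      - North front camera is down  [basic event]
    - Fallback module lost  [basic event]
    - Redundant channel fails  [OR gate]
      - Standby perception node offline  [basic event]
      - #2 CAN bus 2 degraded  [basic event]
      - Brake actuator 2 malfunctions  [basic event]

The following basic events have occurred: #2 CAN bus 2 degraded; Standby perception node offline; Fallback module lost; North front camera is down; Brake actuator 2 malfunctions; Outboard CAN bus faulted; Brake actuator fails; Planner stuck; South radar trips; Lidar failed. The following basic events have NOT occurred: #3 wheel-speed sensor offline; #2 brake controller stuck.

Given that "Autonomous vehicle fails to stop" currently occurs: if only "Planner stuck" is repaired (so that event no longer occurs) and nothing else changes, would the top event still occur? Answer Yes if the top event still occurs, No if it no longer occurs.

Yes

Counterfactual: set "Planner stuck" to not occurred.
Brake command fails [AND]: Brake actuator fails=occurs, #2 brake controller stuck=not, Planner stuck=not, Lidar failed=occurs → not all inputs occur → does not occur.
Actuation path down [AND]: Outboard CAN bus faulted=occurs, Brake command fails=not → not all inputs occur → does not occur.
Planning chain lost [OR]: #3 wheel-speed sensor offline=not, North front camera is down=occurs → at least one input occurs → occurs.
Redundant channel fails [OR]: Standby perception node offline=occurs, #2 CAN bus 2 degraded=occurs, Brake actuator 2 malfunctions=occurs → at least one input occurs → occurs.
Perception stack lost [AND]: South radar trips=occurs, Planning chain lost=occurs, Fallback module lost=occurs, Redundant channel fails=occurs → all inputs occur → occurs.
Autonomous vehicle fails to stop [OR]: Actuation path down=not, Perception stack lost=occurs → at least one input occurs → occurs.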